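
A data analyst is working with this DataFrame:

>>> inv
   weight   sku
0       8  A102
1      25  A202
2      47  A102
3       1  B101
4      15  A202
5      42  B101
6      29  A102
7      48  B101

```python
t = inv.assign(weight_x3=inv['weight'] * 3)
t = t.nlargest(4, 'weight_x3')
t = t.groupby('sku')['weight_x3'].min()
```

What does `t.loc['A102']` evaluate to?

87

add column weight_x3 = inv['weight'] * 3:
   weight   sku  weight_x3
0       8  A102         24
1      25  A202         75
2      47  A102        141
3       1  B101          3
4      15  A202         45
5      42  B101        126
6      29  A102         87
7      48  B101        144
take 4 rows with largest weight_x3:
   weight   sku  weight_x3
7      48  B101        144
2      47  A102        141
5      42  B101        126
6      29  A102         87
group by sku, min of weight_x3:
sku
A102     87
B101    126
Name: weight_x3, dtype: int64
Then the value at index 'A102': 87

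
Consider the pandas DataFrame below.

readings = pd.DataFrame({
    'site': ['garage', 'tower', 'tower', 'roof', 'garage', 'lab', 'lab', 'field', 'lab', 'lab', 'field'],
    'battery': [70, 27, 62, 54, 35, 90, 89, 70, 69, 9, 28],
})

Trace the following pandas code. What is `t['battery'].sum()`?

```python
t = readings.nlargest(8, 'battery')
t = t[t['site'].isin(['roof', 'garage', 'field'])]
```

take 8 rows with largest battery:
     site  battery
5     lab       90
6     lab       89
0  garage       70
7   field       70
8     lab       69
2   tower       62
3    roof       54
4  garage       35
filter rows where site in ['roof', 'garage', 'field']:
     site  battery
0  garage       70
7   field       70
3    roof       54
4  garage       35

229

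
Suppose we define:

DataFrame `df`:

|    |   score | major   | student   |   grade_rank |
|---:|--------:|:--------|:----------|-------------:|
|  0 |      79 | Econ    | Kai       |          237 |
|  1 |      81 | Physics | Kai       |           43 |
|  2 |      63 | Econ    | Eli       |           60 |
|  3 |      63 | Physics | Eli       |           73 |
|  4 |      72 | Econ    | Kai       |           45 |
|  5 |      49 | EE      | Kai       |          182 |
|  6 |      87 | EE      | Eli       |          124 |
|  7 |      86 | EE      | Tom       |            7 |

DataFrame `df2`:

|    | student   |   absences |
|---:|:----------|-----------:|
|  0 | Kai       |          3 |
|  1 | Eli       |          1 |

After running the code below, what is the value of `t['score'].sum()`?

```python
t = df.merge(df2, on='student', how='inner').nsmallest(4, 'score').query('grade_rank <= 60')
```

135

merge on 'student' (how='inner') → 7 rows:
   score    major student  grade_rank  absences
0     79     Econ     Kai         237         3
1     81  Physics     Kai          43         3
2     63     Econ     Eli          60         1
3     63  Physics     Eli          73         1
4     72     Econ     Kai          45         3
5     49       EE     Kai         182         3
6     87       EE     Eli         124         1
take 4 rows with smallest score:
   score    major student  grade_rank  absences
5     49       EE     Kai         182         3
2     63     Econ     Eli          60         1
3     63  Physics     Eli          73         1
4     72     Econ     Kai          45         3
filter rows where grade_rank <= 60:
   score major student  grade_rank  absences
2     63  Econ     Eli          60         1
4     72  Econ     Kai          45         3
sum of column 'score' → 135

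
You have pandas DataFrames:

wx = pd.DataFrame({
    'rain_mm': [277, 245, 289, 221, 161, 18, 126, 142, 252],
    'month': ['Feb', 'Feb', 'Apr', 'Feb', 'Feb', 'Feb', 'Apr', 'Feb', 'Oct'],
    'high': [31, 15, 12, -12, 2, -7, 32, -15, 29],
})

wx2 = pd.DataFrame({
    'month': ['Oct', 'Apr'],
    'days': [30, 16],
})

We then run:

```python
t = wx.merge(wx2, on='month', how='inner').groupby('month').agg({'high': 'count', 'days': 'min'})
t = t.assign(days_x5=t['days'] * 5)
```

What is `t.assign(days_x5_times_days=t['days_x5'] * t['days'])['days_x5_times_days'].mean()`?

2890.0

merge on 'month' (how='inner') → 3 rows:
   rain_mm month  high  days
0      289   Apr    12    16
1      126   Apr    32    16
2      252   Oct    29    30
group by month: count(high), min(days):
       high  days
month            
Apr       2    16
Oct       1    30
add column days_x5 = t['days'] * 5:
       high  days  days_x5
month                     
Apr       2    16       80
Oct       1    30      150
add column days_x5_times_days = t['days_x5'] * t['days']:
       high  days  days_x5  days_x5_times_days
month                                         
Apr       2    16       80                1280
Oct       1    30      150                4500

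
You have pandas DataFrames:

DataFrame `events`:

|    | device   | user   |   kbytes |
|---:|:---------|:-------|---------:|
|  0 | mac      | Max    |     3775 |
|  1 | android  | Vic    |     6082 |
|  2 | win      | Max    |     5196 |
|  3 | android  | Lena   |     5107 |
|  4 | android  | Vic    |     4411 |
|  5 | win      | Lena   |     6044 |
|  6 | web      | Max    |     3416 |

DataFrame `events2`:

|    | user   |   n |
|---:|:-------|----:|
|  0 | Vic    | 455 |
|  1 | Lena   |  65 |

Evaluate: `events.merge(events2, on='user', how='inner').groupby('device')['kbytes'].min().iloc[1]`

merge on 'user' (how='inner') → 4 rows:
    device  user  kbytes    n
0  android   Vic    6082  455
1  android  Lena    5107   65
2  android   Vic    4411  455
3      win  Lena    6044   65
group by device, min of kbytes:
device
android    4411
win        6044
Name: kbytes, dtype: int64

6044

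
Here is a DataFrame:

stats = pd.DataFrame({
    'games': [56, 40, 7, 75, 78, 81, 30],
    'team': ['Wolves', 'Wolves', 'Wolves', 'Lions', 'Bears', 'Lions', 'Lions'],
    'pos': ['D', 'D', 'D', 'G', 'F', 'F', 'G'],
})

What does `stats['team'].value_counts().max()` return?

value_counts of team:
team
Wolves    3
Lions     3
Bears     1
Name: count, dtype: int64
max of the resulting series → 3

3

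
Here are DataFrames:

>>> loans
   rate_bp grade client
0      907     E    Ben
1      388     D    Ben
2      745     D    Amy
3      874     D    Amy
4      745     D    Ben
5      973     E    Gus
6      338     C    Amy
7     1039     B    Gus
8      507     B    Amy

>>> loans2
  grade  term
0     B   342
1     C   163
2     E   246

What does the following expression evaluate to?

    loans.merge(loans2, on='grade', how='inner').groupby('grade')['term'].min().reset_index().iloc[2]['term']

246

merge on 'grade' (how='inner') → 5 rows:
   rate_bp grade client  term
0      907     E    Ben   246
1      973     E    Gus   246
2      338     C    Amy   163
3     1039     B    Gus   342
4      507     B    Amy   342
group by grade, min of term:
grade
B    342
C    163
E    246
Name: term, dtype: int64
reset_index():
  grade  term
0     B   342
1     C   163
2     E   246
Taking the value at position 2, column 'term' gives 246.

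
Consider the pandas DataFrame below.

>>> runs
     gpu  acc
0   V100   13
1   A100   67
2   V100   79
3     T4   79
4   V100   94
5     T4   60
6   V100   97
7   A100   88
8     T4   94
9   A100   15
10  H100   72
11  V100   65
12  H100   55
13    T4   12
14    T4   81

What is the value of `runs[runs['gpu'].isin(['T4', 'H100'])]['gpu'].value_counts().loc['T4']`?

5

filter rows where gpu in ['T4', 'H100']:
     gpu  acc
3     T4   79
5     T4   60
8     T4   94
10  H100   72
12  H100   55
13    T4   12
14    T4   81
value_counts of gpu:
gpu
T4      5
H100    2
Name: count, dtype: int64
Then the value at index 'T4': 5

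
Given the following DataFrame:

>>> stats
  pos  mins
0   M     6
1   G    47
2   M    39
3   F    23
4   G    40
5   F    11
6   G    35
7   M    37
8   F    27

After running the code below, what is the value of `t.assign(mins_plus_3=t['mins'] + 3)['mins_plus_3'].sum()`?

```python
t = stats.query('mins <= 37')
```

157

filter rows where mins <= 37:
  pos  mins
0   M     6
3   F    23
5   F    11
6   G    35
7   M    37
8   F    27
add column mins_plus_3 = t['mins'] + 3:
  pos  mins  mins_plus_3
0   M     6            9
3   F    23           26
5   F    11           14
6   G    35           38
7   M    37           40
8   F    27           30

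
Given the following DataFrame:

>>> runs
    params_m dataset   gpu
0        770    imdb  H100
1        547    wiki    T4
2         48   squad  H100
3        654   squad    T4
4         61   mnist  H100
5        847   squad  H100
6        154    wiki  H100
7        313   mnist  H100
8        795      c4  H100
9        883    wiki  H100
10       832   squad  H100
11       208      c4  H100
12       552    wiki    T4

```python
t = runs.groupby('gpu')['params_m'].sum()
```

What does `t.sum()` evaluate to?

6664

group by gpu, sum of params_m:
gpu
H100    4911
T4      1753
Name: params_m, dtype: int64
Reading off the sum of the resulting series, we get 6664.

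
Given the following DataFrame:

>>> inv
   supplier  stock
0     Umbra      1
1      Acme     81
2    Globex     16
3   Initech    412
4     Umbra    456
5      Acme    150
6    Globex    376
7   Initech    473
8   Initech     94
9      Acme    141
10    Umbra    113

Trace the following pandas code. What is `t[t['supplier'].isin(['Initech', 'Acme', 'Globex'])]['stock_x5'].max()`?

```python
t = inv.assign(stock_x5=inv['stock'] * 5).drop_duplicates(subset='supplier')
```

add column stock_x5 = inv['stock'] * 5:
   supplier  stock  stock_x5
0     Umbra      1         5
1      Acme     81       405
2    Globex     16        80
3   Initech    412      2060
4     Umbra    456      2280
5      Acme    150       750
6    Globex    376      1880
7   Initech    473      2365
8   Initech     94       470
9      Acme    141       705
10    Umbra    113       565
drop duplicate supplier (keep=first):
  supplier  stock  stock_x5
0    Umbra      1         5
1     Acme     81       405
2   Globex     16        80
3  Initech    412      2060
filter rows where supplier in ['Initech', 'Acme', 'Globex']:
  supplier  stock  stock_x5
1     Acme     81       405
2   Globex     16        80
3  Initech    412      2060
Finally, max of column 'stock_x5' = 2060.

2060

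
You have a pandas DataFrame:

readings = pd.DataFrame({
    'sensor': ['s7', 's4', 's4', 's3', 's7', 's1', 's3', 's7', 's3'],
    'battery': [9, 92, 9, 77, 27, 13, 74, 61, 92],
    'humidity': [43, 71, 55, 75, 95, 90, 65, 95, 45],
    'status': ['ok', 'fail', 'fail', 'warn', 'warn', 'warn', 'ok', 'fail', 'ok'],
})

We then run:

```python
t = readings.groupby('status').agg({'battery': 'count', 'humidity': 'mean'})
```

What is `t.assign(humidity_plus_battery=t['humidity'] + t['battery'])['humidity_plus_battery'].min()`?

54.0

group by status: count(battery), mean(humidity):
        battery   humidity
status                    
fail          3  73.666667
ok            3  51.000000
warn          3  86.666667
add column humidity_plus_battery = t['humidity'] + t['battery']:
        battery   humidity  humidity_plus_battery
status                                           
fail          3  73.666667              76.666667
ok            3  51.000000              54.000000
warn          3  86.666667              89.666667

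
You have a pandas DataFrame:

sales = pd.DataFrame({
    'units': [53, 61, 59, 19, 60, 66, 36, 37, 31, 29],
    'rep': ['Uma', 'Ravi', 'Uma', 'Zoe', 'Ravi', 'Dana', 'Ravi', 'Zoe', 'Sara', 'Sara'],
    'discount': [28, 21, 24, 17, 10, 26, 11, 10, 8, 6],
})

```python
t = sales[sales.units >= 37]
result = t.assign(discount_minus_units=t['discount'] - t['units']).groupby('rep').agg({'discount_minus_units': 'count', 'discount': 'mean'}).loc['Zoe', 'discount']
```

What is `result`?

filter rows where units >= 37:
   units   rep  discount
0     53   Uma        28
1     61  Ravi        21
2     59   Uma        24
4     60  Ravi        10
5     66  Dana        26
7     37   Zoe        10
add column discount_minus_units = t['discount'] - t['units']:
   units   rep  discount  discount_minus_units
0     53   Uma        28                   -25
1     61  Ravi        21                   -40
2     59   Uma        24                   -35
4     60  Ravi        10                   -50
5     66  Dana        26                   -40
7     37   Zoe        10                   -27
group by rep: count(discount_minus_units), mean(discount):
      discount_minus_units  discount
rep                                 
Dana                     1      26.0
Ravi                     2      15.5
Uma                      2      26.0
Zoe                      1      10.0
Finally, value at row 'Zoe', column 'discount' = 10.0.

10.0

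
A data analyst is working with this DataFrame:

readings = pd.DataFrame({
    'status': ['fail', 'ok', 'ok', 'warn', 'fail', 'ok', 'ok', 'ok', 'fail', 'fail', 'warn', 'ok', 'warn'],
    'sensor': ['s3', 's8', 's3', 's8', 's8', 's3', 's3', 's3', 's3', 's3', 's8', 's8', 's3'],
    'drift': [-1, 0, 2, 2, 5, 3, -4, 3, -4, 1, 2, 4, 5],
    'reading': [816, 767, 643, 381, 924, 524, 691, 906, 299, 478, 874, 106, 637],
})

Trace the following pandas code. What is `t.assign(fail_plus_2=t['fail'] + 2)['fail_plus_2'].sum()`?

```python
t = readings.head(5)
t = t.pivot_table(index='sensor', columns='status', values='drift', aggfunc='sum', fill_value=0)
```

8

take first 5 rows:
  status sensor  drift  reading
0   fail     s3     -1      816
1     ok     s8      0      767
2     ok     s3      2      643
3   warn     s8      2      381
4   fail     s8      5      924
pivot: rows=sensor, cols=status, sum(drift):
status  fail  ok  warn
sensor                
s3        -1   2     0
s8         5   0     2
add column fail_plus_2 = t['fail'] + 2:
status  fail  ok  warn  fail_plus_2
sensor                             
s3        -1   2     0            1
s8         5   0     2            7
So sum() = 8.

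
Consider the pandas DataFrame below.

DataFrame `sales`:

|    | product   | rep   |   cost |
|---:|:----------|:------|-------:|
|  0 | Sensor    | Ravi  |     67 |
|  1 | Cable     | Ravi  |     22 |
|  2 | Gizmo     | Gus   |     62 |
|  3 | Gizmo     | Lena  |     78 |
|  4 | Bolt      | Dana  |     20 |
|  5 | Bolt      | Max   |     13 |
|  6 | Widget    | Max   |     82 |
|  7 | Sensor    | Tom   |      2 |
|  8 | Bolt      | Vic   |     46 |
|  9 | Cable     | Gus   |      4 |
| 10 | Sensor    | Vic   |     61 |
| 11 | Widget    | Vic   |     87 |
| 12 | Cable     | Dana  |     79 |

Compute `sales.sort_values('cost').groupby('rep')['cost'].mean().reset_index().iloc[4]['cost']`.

44.5

sort by cost:
   product   rep  cost
7   Sensor   Tom     2
9    Cable   Gus     4
5     Bolt   Max    13
4     Bolt  Dana    20
1    Cable  Ravi    22
8     Bolt   Vic    46
10  Sensor   Vic    61
2    Gizmo   Gus    62
0   Sensor  Ravi    67
3    Gizmo  Lena    78
12   Cable  Dana    79
6   Widget   Max    82
11  Widget   Vic    87
group by rep, mean of cost:
rep
Dana    49.500000
Gus     33.000000
Lena    78.000000
Max     47.500000
Ravi    44.500000
Tom      2.000000
Vic     64.666667
Name: cost, dtype: float64
reset_index():
    rep       cost
0  Dana  49.500000
1   Gus  33.000000
2  Lena  78.000000
3   Max  47.500000
4  Ravi  44.500000
5   Tom   2.000000
6   Vic  64.666667
Reading off the value at position 4, column 'cost', we get 44.5.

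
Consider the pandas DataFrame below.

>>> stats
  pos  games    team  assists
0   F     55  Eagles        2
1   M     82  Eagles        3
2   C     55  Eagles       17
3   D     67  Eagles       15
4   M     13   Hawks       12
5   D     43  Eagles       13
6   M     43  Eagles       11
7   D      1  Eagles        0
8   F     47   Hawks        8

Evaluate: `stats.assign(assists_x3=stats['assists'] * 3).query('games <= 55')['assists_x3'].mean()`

27.0

add column assists_x3 = stats['assists'] * 3:
  pos  games    team  assists  assists_x3
0   F     55  Eagles        2           6
1   M     82  Eagles        3           9
2   C     55  Eagles       17          51
3   D     67  Eagles       15          45
4   M     13   Hawks       12          36
5   D     43  Eagles       13          39
6   M     43  Eagles       11          33
7   D      1  Eagles        0           0
8   F     47   Hawks        8          24
filter rows where games <= 55:
  pos  games    team  assists  assists_x3
0   F     55  Eagles        2           6
2   C     55  Eagles       17          51
4   M     13   Hawks       12          36
5   D     43  Eagles       13          39
6   M     43  Eagles       11          33
7   D      1  Eagles        0           0
8   F     47   Hawks        8          24
Taking the mean of column 'assists_x3' gives 27.0.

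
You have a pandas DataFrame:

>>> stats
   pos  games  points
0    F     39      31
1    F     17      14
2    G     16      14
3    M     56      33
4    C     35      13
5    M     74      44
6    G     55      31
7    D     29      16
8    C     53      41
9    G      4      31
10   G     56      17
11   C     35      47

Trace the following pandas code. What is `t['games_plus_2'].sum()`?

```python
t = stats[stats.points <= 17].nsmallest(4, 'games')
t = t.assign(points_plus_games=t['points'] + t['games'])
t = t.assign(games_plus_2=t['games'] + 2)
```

105

filter rows where points <= 17:
   pos  games  points
1    F     17      14
2    G     16      14
4    C     35      13
7    D     29      16
10   G     56      17
take 4 rows with smallest games:
  pos  games  points
2   G     16      14
1   F     17      14
7   D     29      16
4   C     35      13
add column points_plus_games = t['points'] + t['games']:
  pos  games  points  points_plus_games
2   G     16      14                 30
1   F     17      14                 31
7   D     29      16                 45
4   C     35      13                 48
add column games_plus_2 = t['games'] + 2:
  pos  games  points  points_plus_games  games_plus_2
2   G     16      14                 30            18
1   F     17      14                 31            19
7   D     29      16                 45            31
4   C     35      13                 48            37
sum of column 'games_plus_2' → 105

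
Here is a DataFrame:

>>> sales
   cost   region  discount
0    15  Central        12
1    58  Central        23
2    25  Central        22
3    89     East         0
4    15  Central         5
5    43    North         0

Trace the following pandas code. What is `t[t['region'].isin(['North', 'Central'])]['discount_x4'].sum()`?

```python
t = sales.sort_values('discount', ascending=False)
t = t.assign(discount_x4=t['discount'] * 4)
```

sort by discount descending:
   cost   region  discount
1    58  Central        23
2    25  Central        22
0    15  Central        12
4    15  Central         5
3    89     East         0
5    43    North         0
add column discount_x4 = t['discount'] * 4:
   cost   region  discount  discount_x4
1    58  Central        23           92
2    25  Central        22           88
0    15  Central        12           48
4    15  Central         5           20
3    89     East         0            0
5    43    North         0            0
filter rows where region in ['North', 'Central']:
   cost   region  discount  discount_x4
1    58  Central        23           92
2    25  Central        22           88
0    15  Central        12           48
4    15  Central         5           20
5    43    North         0            0

248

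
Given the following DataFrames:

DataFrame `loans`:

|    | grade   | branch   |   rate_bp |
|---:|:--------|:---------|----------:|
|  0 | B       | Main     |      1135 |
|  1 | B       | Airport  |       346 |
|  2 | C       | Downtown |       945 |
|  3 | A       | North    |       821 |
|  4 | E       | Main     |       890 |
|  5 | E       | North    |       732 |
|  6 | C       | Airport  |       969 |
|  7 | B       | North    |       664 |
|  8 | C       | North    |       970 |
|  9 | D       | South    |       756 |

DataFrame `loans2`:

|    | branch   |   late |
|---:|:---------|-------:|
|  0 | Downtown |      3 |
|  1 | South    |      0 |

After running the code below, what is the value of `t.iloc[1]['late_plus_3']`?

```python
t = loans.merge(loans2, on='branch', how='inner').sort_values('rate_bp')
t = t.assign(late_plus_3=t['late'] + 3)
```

6

merge on 'branch' (how='inner') → 2 rows:
  grade    branch  rate_bp  late
0     C  Downtown      945     3
1     D     South      756     0
sort by rate_bp:
  grade    branch  rate_bp  late
1     D     South      756     0
0     C  Downtown      945     3
add column late_plus_3 = t['late'] + 3:
  grade    branch  rate_bp  late  late_plus_3
1     D     South      756     0            3
0     C  Downtown      945     3            6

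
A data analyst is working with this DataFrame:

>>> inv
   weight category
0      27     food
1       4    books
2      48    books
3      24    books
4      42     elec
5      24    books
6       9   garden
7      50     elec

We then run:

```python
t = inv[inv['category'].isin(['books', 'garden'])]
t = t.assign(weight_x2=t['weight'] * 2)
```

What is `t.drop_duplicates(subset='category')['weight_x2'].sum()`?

26

filter rows where category in ['books', 'garden']:
   weight category
1       4    books
2      48    books
3      24    books
5      24    books
6       9   garden
add column weight_x2 = t['weight'] * 2:
   weight category  weight_x2
1       4    books          8
2      48    books         96
3      24    books         48
5      24    books         48
6       9   garden         18
drop duplicate category (keep=first):
   weight category  weight_x2
1       4    books          8
6       9   garden         18
Reading off the sum of column 'weight_x2', we get 26.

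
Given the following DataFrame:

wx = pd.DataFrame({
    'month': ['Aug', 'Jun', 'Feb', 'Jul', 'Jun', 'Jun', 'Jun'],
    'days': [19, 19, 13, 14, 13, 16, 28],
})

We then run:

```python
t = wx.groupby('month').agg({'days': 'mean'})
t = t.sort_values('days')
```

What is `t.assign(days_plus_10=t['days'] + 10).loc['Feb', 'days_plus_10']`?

23.0

group by month, mean of days:
       days
month      
Aug    19.0
Feb    13.0
Jul    14.0
Jun    19.0
sort by days:
       days
month      
Feb    13.0
Jul    14.0
Aug    19.0
Jun    19.0
add column days_plus_10 = t['days'] + 10:
       days  days_plus_10
month                    
Feb    13.0          23.0
Jul    14.0          24.0
Aug    19.0          29.0
Jun    19.0          29.0
Then the value at row 'Feb', column 'days_plus_10': 23.0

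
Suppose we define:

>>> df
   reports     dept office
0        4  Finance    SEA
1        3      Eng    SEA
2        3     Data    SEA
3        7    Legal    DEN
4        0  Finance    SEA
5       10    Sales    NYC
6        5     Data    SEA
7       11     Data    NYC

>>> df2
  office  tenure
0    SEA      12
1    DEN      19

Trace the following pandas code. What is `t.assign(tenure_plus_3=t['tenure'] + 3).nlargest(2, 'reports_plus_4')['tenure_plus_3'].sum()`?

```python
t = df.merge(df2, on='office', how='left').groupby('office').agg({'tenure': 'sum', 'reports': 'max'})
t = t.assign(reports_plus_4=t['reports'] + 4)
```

25.0

merge on 'office' (how='left') → 8 rows:
   reports     dept office  tenure
0        4  Finance    SEA    12.0
1        3      Eng    SEA    12.0
2        3     Data    SEA    12.0
3        7    Legal    DEN    19.0
4        0  Finance    SEA    12.0
5       10    Sales    NYC     NaN
6        5     Data    SEA    12.0
7       11     Data    NYC     NaN
group by office: sum(tenure), max(reports):
        tenure  reports
office                 
DEN       19.0        7
NYC        0.0       11
SEA       60.0        5
add column reports_plus_4 = t['reports'] + 4:
        tenure  reports  reports_plus_4
office                                 
DEN       19.0        7              11
NYC        0.0       11              15
SEA       60.0        5               9
add column tenure_plus_3 = t['tenure'] + 3:
        tenure  reports  reports_plus_4  tenure_plus_3
office                                                
DEN       19.0        7              11           22.0
NYC        0.0       11              15            3.0
SEA       60.0        5               9           63.0
take 2 rows with largest reports_plus_4:
        tenure  reports  reports_plus_4  tenure_plus_3
office                                                
NYC        0.0       11              15            3.0
DEN       19.0        7              11           22.0
Taking the sum of column 'tenure_plus_3' gives 25.0.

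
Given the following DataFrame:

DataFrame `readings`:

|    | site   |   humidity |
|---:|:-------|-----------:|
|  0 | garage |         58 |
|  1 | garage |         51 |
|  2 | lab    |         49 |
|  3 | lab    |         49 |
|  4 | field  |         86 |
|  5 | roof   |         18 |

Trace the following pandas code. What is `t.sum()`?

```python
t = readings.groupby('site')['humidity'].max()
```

group by site, max of humidity:
site
field     86
garage    58
lab       49
roof      18
Name: humidity, dtype: int64

211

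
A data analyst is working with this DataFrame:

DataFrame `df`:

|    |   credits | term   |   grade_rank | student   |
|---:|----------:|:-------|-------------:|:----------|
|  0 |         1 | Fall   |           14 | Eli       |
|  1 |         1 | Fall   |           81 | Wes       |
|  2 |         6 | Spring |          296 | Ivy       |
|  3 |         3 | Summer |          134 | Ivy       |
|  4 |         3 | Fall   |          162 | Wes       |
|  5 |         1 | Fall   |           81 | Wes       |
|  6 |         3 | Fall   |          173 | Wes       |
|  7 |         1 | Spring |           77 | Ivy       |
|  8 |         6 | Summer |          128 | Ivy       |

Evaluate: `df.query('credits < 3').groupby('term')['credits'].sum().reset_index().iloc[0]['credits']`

filter rows where credits < 3:
   credits    term  grade_rank student
0        1    Fall          14     Eli
1        1    Fall          81     Wes
5        1    Fall          81     Wes
7        1  Spring          77     Ivy
group by term, sum of credits:
term
Fall      3
Spring    1
Name: credits, dtype: int64
reset_index():
     term  credits
0    Fall        3
1  Spring        1

3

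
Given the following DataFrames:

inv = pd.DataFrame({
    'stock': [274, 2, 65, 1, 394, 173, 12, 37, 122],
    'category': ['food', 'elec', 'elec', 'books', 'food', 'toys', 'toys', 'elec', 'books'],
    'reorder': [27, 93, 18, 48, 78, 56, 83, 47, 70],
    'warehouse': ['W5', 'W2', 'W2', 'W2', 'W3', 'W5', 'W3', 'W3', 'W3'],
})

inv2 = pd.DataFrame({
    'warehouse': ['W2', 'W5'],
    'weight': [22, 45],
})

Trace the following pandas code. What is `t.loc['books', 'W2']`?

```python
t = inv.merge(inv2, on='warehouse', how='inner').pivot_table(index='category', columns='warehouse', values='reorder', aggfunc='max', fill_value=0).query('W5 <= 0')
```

48

merge on 'warehouse' (how='inner') → 5 rows:
   stock category  reorder warehouse  weight
0    274     food       27        W5      45
1      2     elec       93        W2      22
2     65     elec       18        W2      22
3      1    books       48        W2      22
4    173     toys       56        W5      45
pivot: rows=category, cols=warehouse, max(reorder):
warehouse  W2  W5
category         
books      48   0
elec       93   0
food        0  27
toys        0  56
filter rows where W5 <= 0:
warehouse  W2  W5
category         
books      48   0
elec       93   0
Then the value at row 'books', column 'W2': 48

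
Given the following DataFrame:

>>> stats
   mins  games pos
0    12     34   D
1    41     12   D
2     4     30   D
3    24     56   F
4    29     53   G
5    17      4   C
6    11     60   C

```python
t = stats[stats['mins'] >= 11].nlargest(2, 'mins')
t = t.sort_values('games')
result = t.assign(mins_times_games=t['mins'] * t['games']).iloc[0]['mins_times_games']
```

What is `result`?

filter rows where mins >= 11:
   mins  games pos
0    12     34   D
1    41     12   D
3    24     56   F
4    29     53   G
5    17      4   C
6    11     60   C
take 2 rows with largest mins:
   mins  games pos
1    41     12   D
4    29     53   G
sort by games:
   mins  games pos
1    41     12   D
4    29     53   G
add column mins_times_games = t['mins'] * t['games']:
   mins  games pos  mins_times_games
1    41     12   D               492
4    29     53   G              1537
Reading off the value at position 0, column 'mins_times_games', we get 492.

492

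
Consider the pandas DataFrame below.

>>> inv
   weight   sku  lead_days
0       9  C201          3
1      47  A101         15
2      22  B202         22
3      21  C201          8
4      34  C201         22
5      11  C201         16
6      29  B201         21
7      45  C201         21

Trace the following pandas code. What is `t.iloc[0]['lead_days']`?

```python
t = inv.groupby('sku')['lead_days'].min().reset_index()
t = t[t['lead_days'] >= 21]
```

group by sku, min of lead_days:
sku
A101    15
B201    21
B202    22
C201     3
Name: lead_days, dtype: int64
reset_index():
    sku  lead_days
0  A101         15
1  B201         21
2  B202         22
3  C201          3
filter rows where lead_days >= 21:
    sku  lead_days
1  B201         21
2  B202         22

21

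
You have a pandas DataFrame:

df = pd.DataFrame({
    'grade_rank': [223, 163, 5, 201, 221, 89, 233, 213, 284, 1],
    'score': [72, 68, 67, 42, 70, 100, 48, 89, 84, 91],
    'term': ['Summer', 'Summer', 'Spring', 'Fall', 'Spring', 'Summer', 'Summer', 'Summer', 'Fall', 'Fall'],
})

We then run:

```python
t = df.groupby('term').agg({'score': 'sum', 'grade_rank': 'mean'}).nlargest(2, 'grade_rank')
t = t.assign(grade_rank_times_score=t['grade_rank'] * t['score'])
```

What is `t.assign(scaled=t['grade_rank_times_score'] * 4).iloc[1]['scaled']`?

140616.0

group by term: sum(score), mean(grade_rank):
        score  grade_rank
term                     
Fall      217       162.0
Spring    137       113.0
Summer    377       184.2
take 2 rows with largest grade_rank:
        score  grade_rank
term                     
Summer    377       184.2
Fall      217       162.0
add column grade_rank_times_score = t['grade_rank'] * t['score']:
        score  grade_rank  grade_rank_times_score
term                                             
Summer    377       184.2                 69443.4
Fall      217       162.0                 35154.0
add column scaled = t['grade_rank_times_score'] * 4:
        score  grade_rank  grade_rank_times_score    scaled
term                                                       
Summer    377       184.2                 69443.4  277773.6
Fall      217       162.0                 35154.0  140616.0
Then the value at position 1, column 'scaled': 140616.0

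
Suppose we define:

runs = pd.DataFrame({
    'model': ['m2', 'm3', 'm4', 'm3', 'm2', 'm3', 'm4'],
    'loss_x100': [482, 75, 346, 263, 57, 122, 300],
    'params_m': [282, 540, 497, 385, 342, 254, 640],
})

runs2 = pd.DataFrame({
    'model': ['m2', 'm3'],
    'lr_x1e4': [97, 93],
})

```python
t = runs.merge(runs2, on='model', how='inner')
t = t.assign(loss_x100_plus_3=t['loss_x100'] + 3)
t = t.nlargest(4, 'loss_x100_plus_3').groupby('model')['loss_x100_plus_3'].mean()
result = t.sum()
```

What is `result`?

641.333333333

merge on 'model' (how='inner') → 5 rows:
  model  loss_x100  params_m  lr_x1e4
0    m2        482       282       97
1    m3         75       540       93
2    m3        263       385       93
3    m2         57       342       97
4    m3        122       254       93
add column loss_x100_plus_3 = t['loss_x100'] + 3:
  model  loss_x100  params_m  lr_x1e4  loss_x100_plus_3
0    m2        482       282       97               485
1    m3         75       540       93                78
2    m3        263       385       93               266
3    m2         57       342       97                60
4    m3        122       254       93               125
take 4 rows with largest loss_x100_plus_3:
  model  loss_x100  params_m  lr_x1e4  loss_x100_plus_3
0    m2        482       282       97               485
2    m3        263       385       93               266
4    m3        122       254       93               125
1    m3         75       540       93                78
group by model, mean of loss_x100_plus_3:
model
m2    485.000000
m3    156.333333
Name: loss_x100_plus_3, dtype: float64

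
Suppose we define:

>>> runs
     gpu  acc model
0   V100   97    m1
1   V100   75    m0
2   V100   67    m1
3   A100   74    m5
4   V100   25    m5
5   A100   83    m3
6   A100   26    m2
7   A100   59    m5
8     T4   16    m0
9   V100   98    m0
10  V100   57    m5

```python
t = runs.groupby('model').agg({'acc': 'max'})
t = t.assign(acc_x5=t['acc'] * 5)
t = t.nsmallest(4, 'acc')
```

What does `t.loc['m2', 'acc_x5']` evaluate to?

130

group by model, max of acc:
       acc
model     
m0      98
m1      97
m2      26
m3      83
m5      74
add column acc_x5 = t['acc'] * 5:
       acc  acc_x5
model             
m0      98     490
m1      97     485
m2      26     130
m3      83     415
m5      74     370
take 4 rows with smallest acc:
       acc  acc_x5
model             
m2      26     130
m5      74     370
m3      83     415
m1      97     485
So loc['m2', 'acc_x5'] = 130.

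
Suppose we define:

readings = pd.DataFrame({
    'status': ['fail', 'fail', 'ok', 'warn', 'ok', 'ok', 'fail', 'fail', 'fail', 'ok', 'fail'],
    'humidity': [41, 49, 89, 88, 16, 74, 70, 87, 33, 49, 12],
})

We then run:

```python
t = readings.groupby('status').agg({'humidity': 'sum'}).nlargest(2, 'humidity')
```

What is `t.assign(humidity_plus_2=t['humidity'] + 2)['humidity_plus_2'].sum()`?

group by status, sum of humidity:
        humidity
status          
fail         292
ok           228
warn          88
take 2 rows with largest humidity:
        humidity
status          
fail         292
ok           228
add column humidity_plus_2 = t['humidity'] + 2:
        humidity  humidity_plus_2
status                           
fail         292              294
ok           228              230
Reading off the sum of column 'humidity_plus_2', we get 524.

524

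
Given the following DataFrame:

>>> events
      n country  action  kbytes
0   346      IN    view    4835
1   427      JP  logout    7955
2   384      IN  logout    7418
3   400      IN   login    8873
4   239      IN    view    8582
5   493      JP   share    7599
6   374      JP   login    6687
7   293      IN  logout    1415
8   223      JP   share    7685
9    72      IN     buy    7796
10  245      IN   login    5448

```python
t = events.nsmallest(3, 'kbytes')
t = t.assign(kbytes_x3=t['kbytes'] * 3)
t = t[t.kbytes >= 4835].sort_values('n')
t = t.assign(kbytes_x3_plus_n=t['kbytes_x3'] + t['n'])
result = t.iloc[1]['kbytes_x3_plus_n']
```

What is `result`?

take 3 rows with smallest kbytes:
      n country  action  kbytes
7   293      IN  logout    1415
0   346      IN    view    4835
10  245      IN   login    5448
add column kbytes_x3 = t['kbytes'] * 3:
      n country  action  kbytes  kbytes_x3
7   293      IN  logout    1415       4245
0   346      IN    view    4835      14505
10  245      IN   login    5448      16344
filter rows where kbytes >= 4835:
      n country action  kbytes  kbytes_x3
0   346      IN   view    4835      14505
10  245      IN  login    5448      16344
sort by n:
      n country action  kbytes  kbytes_x3
10  245      IN  login    5448      16344
0   346      IN   view    4835      14505
add column kbytes_x3_plus_n = t['kbytes_x3'] + t['n']:
      n country action  kbytes  kbytes_x3  kbytes_x3_plus_n
10  245      IN  login    5448      16344             16589
0   346      IN   view    4835      14505             14851
Reading off the value at position 1, column 'kbytes_x3_plus_n', we get 14851.

14851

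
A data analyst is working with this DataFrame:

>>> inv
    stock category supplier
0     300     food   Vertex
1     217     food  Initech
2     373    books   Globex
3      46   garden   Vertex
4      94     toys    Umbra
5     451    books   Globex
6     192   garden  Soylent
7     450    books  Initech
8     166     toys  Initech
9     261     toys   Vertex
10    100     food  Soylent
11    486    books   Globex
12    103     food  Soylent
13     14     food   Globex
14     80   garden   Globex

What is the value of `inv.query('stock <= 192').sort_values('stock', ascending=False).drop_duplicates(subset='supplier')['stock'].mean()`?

filter rows where stock <= 192:
    stock category supplier
3      46   garden   Vertex
4      94     toys    Umbra
6     192   garden  Soylent
8     166     toys  Initech
10    100     food  Soylent
12    103     food  Soylent
13     14     food   Globex
14     80   garden   Globex
sort by stock descending:
    stock category supplier
6     192   garden  Soylent
8     166     toys  Initech
12    103     food  Soylent
10    100     food  Soylent
4      94     toys    Umbra
14     80   garden   Globex
3      46   garden   Vertex
13     14     food   Globex
drop duplicate supplier (keep=first):
    stock category supplier
6     192   garden  Soylent
8     166     toys  Initech
4      94     toys    Umbra
14     80   garden   Globex
3      46   garden   Vertex
So mean() = 115.6.

115.6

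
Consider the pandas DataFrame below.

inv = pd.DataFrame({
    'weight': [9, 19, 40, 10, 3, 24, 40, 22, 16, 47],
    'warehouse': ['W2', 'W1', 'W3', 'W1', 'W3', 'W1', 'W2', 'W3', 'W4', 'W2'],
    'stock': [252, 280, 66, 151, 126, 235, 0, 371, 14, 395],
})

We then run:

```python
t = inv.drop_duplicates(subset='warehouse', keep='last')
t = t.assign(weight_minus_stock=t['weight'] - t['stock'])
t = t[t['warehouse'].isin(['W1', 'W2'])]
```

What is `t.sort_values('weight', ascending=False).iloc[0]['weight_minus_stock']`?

drop duplicate warehouse (keep=last):
   weight warehouse  stock
5      24        W1    235
7      22        W3    371
8      16        W4     14
9      47        W2    395
add column weight_minus_stock = t['weight'] - t['stock']:
   weight warehouse  stock  weight_minus_stock
5      24        W1    235                -211
7      22        W3    371                -349
8      16        W4     14                   2
9      47        W2    395                -348
filter rows where warehouse in ['W1', 'W2']:
   weight warehouse  stock  weight_minus_stock
5      24        W1    235                -211
9      47        W2    395                -348
sort by weight descending:
   weight warehouse  stock  weight_minus_stock
9      47        W2    395                -348
5      24        W1    235                -211

-348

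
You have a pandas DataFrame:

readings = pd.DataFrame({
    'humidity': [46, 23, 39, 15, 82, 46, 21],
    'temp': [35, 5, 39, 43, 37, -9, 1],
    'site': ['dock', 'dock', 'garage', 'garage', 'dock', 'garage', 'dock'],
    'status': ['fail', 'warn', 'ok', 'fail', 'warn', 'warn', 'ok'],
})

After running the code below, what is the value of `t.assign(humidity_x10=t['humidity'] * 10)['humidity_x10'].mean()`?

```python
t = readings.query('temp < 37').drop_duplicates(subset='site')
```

filter rows where temp < 37:
   humidity  temp    site status
0        46    35    dock   fail
1        23     5    dock   warn
5        46    -9  garage   warn
6        21     1    dock     ok
drop duplicate site (keep=first):
   humidity  temp    site status
0        46    35    dock   fail
5        46    -9  garage   warn
add column humidity_x10 = t['humidity'] * 10:
   humidity  temp    site status  humidity_x10
0        46    35    dock   fail           460
5        46    -9  garage   warn           460

460.0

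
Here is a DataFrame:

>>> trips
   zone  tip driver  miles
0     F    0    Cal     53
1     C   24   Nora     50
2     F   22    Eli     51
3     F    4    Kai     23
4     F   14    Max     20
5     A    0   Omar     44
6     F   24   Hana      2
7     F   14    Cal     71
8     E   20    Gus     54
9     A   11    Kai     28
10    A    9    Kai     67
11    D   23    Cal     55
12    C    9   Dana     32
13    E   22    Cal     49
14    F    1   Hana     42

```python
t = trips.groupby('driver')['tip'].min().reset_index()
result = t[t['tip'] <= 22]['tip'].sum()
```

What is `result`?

70

group by driver, min of tip:
driver
Cal      0
Dana     9
Eli     22
Gus     20
Hana     1
Kai      4
Max     14
Nora    24
Omar     0
Name: tip, dtype: int64
reset_index():
  driver  tip
0    Cal    0
1   Dana    9
2    Eli   22
3    Gus   20
4   Hana    1
5    Kai    4
6    Max   14
7   Nora   24
8   Omar    0
filter rows where tip <= 22:
  driver  tip
0    Cal    0
1   Dana    9
2    Eli   22
3    Gus   20
4   Hana    1
5    Kai    4
6    Max   14
8   Omar    0
Then the sum of column 'tip': 70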